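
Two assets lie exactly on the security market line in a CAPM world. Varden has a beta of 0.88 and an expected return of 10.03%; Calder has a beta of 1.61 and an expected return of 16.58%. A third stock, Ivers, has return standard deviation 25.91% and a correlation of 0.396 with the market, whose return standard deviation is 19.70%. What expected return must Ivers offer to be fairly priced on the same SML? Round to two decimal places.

MRP = (16.58% − 10.03%) / (1.61 − 0.88) = 8.9726%
R_f = 10.03% − 0.88 × 8.9726% = 2.1341%
β_Ivers = ρ·σ_i/σ_m = 0.396 × 25.91 / 19.70 = 0.5208
E(R_Ivers) = R_f + β × MRP = 2.1341% + 0.5208 × 8.9726% = 6.81%

6.81%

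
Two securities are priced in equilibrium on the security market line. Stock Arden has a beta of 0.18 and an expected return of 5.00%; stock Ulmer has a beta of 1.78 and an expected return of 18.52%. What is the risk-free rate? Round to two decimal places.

Both satisfy E(R) = R_f + β·MRP, so the slope of the SML is
MRP = (18.52% − 5.00%) / (1.78 − 0.18) = 13.52% / 1.60 = 8.4500%
R_f = E(R_Arden) − β_Arden·MRP = 5.00% − 0.18 × 8.4500% = 3.4790%

3.48%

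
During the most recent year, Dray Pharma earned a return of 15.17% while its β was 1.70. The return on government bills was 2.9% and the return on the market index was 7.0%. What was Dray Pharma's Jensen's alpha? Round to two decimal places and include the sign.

+5.30%

Market excess return = 7.0% − 2.9% = 4.10%
CAPM benchmark = R_f + β(R_m − R_f) = 2.9% + 1.70 × 4.1% = 9.8700%
α = actual − benchmark = 15.17% − 9.8700% = +5.30%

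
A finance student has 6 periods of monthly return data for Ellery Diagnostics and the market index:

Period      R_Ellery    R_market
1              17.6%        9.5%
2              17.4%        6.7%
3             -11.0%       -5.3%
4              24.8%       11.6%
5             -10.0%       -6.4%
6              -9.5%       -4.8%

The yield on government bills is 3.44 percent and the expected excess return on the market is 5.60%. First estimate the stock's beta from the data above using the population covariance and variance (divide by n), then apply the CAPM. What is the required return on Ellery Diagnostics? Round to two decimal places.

14.69%

Mean R_i = (17.6 + 17.4 − 11.0 + 24.8 − 10.0 − 9.5) / 6 = 4.8833%
Mean R_m = (9.5 + 6.7 − 5.3 + 11.6 − 6.4 − 4.8) / 6 = 1.8833%
Σ(R_i − R̄_i)(R_m − R̄_m) = 684.1783  ⇒  Cov = 684.1783 / 6 = 114.0297
Σ(R_m − R̄_m)² = 340.5083  ⇒  Var(R_m) = 340.5083 / 6 = 56.7514
β = Cov / Var(R_m) = 114.0297 / 56.7514 = 2.0093
E(R) = R_f + β × MRP = 3.44% + 2.0093 × 5.60% = 14.69%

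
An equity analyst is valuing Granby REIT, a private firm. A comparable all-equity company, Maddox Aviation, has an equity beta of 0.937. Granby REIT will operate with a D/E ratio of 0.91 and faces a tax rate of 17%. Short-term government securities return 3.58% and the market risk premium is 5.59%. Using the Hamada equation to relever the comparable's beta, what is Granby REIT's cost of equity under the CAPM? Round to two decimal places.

β_L = β_U × [1 + (1 − t)(D/E)] = 0.937 × [1 + (1 − 0.17) × 0.91]
    = 0.937 × [1 + 0.83 × 0.91] = 0.937 × 1.7553 = 1.6447
E(R) = R_f + β_L × MRP = 3.58% + 1.6447 × 5.59% = 12.77%

12.77%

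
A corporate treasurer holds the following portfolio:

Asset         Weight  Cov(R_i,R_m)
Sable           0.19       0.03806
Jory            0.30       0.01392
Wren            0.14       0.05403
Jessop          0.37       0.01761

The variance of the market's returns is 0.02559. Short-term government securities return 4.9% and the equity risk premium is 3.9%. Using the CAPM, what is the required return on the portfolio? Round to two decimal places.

β_Sable = 0.03806 / 0.02559 = 1.4873
β_Jory = 0.01392 / 0.02559 = 0.5440
β_Wren = 0.05403 / 0.02559 = 2.1114
β_Jessop = 0.01761 / 0.02559 = 0.6882
β_P = Σ w_i β_i = 0.19×1.4873 + 0.30×0.5440 + 0.14×2.1114 + 0.37×0.6882 = 0.9960
E(R_P) = R_f + β_P × MRP = 4.9% + 0.9960 × 3.9% = 8.78%

8.78%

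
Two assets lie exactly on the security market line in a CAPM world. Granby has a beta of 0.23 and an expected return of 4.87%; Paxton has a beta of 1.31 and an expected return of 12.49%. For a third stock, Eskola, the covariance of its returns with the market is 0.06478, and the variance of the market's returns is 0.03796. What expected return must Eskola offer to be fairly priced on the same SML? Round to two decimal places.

MRP = (12.49% − 4.87%) / (1.31 − 0.23) = 7.0556%
R_f = 4.87% − 0.23 × 7.0556% = 3.2472%
β_Eskola = Cov / Var(R_m) = 0.06478 / 0.03796 = 1.7065
E(R_Eskola) = R_f + β × MRP = 3.2472% + 1.7065 × 7.0556% = 15.29%

15.29%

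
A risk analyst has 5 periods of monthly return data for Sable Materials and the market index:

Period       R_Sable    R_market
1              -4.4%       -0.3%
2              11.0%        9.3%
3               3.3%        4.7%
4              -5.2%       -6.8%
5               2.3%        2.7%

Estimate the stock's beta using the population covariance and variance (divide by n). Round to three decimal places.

1.024

Mean R_i = (-4.4 + 11.0 + 3.3 − 5.2 + 2.3) / 5 = 1.4000%
Mean R_m = (-0.3 + 9.3 + 4.7 − 6.8 + 2.7) / 5 = 1.9200%
Σ(R_i − R̄_i)(R_m − R̄_m) = 147.2600  ⇒  Cov = 147.2600 / 5 = 29.4520
Σ(R_m − R̄_m)² = 143.7680  ⇒  Var(R_m) = 143.7680 / 5 = 28.7536
β = Cov / Var(R_m) = 29.4520 / 28.7536 = 1.0243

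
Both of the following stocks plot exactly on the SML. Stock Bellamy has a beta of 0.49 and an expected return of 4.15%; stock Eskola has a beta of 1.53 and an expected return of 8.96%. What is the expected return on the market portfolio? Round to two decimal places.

6.51%

Both satisfy E(R) = R_f + β·MRP, so the slope of the SML is
MRP = (8.96% − 4.15%) / (1.53 − 0.49) = 4.81% / 1.04 = 4.6250%
R_f = E(R_Bellamy) − β_Bellamy·MRP = 4.15% − 0.49 × 4.6250% = 1.8838%
E(R_m) = R_f + MRP = 1.8838% + 4.6250% = 6.51%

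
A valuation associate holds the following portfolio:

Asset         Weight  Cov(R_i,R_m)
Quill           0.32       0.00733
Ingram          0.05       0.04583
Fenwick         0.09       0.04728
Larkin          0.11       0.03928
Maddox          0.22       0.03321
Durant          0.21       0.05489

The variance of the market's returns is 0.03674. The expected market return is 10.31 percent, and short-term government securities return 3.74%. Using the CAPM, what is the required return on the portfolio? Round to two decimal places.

β_Quill = 0.00733 / 0.03674 = 0.1995
β_Ingram = 0.04583 / 0.03674 = 1.2474
β_Fenwick = 0.04728 / 0.03674 = 1.2869
β_Larkin = 0.03928 / 0.03674 = 1.0691
β_Maddox = 0.03321 / 0.03674 = 0.9039
β_Durant = 0.05489 / 0.03674 = 1.4940
β_P = Σ w_i β_i = 0.32×0.1995 + 0.05×1.2474 + 0.09×1.2869 + 0.11×1.0691 + 0.22×0.9039 + 0.21×1.4940 = 0.8722
MRP = 10.31% − 3.74% = 6.57%
E(R_P) = R_f + β_P × MRP = 3.74% + 0.8722 × 6.57% = 9.47%

9.47%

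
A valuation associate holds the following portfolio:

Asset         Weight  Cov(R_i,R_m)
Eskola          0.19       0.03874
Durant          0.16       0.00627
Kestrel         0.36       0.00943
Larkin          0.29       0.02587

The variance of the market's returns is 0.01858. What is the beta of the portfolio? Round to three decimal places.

1.037

β_Eskola = 0.03874 / 0.01858 = 2.0850
β_Durant = 0.00627 / 0.01858 = 0.3375
β_Kestrel = 0.00943 / 0.01858 = 0.5075
β_Larkin = 0.02587 / 0.01858 = 1.3924
β_P = Σ w_i β_i = 0.19×2.0850 + 0.16×0.3375 + 0.36×0.5075 + 0.29×1.3924 = 1.0366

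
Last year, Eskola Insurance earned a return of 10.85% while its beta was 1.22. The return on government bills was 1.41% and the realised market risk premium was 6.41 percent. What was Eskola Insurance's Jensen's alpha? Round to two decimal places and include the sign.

+1.62%

CAPM benchmark = R_f + β(R_m − R_f) = 1.41% + 1.22 × 6.41% = 9.2302%
α = actual − benchmark = 10.85% − 9.2302% = +1.62%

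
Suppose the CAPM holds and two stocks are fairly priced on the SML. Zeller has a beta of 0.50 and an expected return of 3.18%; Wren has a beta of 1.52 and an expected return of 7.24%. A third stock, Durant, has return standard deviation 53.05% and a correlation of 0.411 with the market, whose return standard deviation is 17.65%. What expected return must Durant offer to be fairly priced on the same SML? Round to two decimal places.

MRP = (7.24% − 3.18%) / (1.52 − 0.50) = 3.9804%
R_f = 3.18% − 0.50 × 3.9804% = 1.1898%
β_Durant = ρ·σ_i/σ_m = 0.411 × 53.05 / 17.65 = 1.2353
E(R_Durant) = R_f + β × MRP = 1.1898% + 1.2353 × 3.9804% = 6.11%

6.11%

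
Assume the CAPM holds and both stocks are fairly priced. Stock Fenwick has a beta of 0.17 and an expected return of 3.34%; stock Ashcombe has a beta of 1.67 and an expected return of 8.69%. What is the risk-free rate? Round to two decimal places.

2.73%

Both satisfy E(R) = R_f + β·MRP, so the slope of the SML is
MRP = (8.69% − 3.34%) / (1.67 − 0.17) = 5.35% / 1.50 = 3.5667%
R_f = E(R_Fenwick) − β_Fenwick·MRP = 3.34% − 0.17 × 3.5667% = 2.7337%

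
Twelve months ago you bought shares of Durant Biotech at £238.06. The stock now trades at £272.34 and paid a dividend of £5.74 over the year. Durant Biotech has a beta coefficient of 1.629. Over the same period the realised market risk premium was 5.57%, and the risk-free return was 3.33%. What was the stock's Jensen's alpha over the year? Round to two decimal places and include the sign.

+4.41%

Realised HPR = (P1 + D1 − P0) / P0 = (272.34 + 5.74 − 238.06) / 238.06 = 40.02 / 238.06 = 16.8109%
CAPM required = R_f + β·MRP = 3.33% + 1.629 × 5.57% = 12.40353%
α = realised − required = 16.8109% − 12.40353% = +4.41%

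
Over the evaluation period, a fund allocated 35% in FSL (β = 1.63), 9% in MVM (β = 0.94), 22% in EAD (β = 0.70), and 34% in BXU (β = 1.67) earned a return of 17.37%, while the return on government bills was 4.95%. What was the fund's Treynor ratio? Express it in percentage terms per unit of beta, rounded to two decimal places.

β_P = 0.35×1.63 + 0.09×0.94 + 0.22×0.70 + 0.34×1.67 = 1.3769
Treynor = (R_P − R_f) / β_P = (17.37% − 4.95%) / 1.3769 = 12.42% / 1.3769 = 9.02%

9.02%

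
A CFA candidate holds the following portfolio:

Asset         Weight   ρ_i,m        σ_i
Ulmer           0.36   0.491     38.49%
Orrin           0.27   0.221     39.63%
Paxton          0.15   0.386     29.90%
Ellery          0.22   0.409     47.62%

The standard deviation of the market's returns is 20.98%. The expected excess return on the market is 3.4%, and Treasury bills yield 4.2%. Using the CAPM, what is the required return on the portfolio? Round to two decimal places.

6.66%

β_Ulmer = 0.491 × 38.49% / 20.98% = 0.9008
β_Orrin = 0.221 × 39.63% / 20.98% = 0.4175
β_Paxton = 0.386 × 29.90% / 20.98% = 0.5501
β_Ellery = 0.409 × 47.62% / 20.98% = 0.9283
β_P = Σ w_i β_i = 0.36×0.9008 + 0.27×0.4175 + 0.15×0.5501 + 0.22×0.9283 = 0.7238
E(R_P) = R_f + β_P × MRP = 4.2% + 0.7238 × 3.4% = 6.66%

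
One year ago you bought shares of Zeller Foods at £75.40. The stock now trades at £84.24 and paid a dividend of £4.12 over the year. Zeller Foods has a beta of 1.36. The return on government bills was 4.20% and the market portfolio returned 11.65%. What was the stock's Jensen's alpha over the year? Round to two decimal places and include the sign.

+2.86%

Realised HPR = (P1 + D1 − P0) / P0 = (84.24 + 4.12 − 75.40) / 75.40 = 12.96 / 75.40 = 17.1883%
MRP = 11.65% − 4.20% = 7.45%
CAPM required = R_f + β·MRP = 4.20% + 1.36 × 7.45% = 14.3320%
α = realised − required = 17.1883% − 14.3320% = +2.86%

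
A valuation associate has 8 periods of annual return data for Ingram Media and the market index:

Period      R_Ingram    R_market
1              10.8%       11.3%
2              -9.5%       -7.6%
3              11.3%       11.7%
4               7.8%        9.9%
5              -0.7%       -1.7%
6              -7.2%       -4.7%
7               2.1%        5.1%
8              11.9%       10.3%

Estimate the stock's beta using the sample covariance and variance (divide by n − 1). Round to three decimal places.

1.065

Mean R_i = (10.8 − 9.5 + 11.3 + 7.8 − 0.7 − 7.2 + 2.1 + 11.9) / 8 = 3.3125%
Mean R_m = (11.3 − 7.6 + 11.7 + 9.9 − 1.7 − 4.7 + 5.1 + 10.3) / 8 = 4.2875%
Σ(R_i − R̄_i)(R_m − R̄_m) = 458.3613  ⇒  Cov = 458.3613 / 7 = 65.4802
Σ(R_m − R̄_m)² = 430.3688  ⇒  Var(R_m) = 430.3688 / 7 = 61.4813
β = Cov / Var(R_m) = 65.4802 / 61.4813 = 1.0650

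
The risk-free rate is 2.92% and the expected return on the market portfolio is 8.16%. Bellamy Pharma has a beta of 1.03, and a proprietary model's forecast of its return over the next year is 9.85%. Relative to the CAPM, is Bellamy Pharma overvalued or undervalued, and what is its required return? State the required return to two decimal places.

Undervalued; required return 8.32%

MRP = 8.16% − 2.92% = 5.24%
Required return = R_f + β·MRP = 2.92% + 1.03 × 5.24% = 8.32%
Forecast 9.85% > required 8.32% → the stock plots above the SML → undervalued.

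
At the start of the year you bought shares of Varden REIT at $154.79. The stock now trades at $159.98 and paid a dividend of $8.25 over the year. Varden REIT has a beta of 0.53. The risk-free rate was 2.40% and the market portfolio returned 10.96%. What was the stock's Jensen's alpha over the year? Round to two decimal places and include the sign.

+1.75%

Realised HPR = (P1 + D1 − P0) / P0 = (159.98 + 8.25 − 154.79) / 154.79 = 13.44 / 154.79 = 8.6827%
MRP = 10.96% − 2.40% = 8.56%
CAPM required = R_f + β·MRP = 2.40% + 0.53 × 8.56% = 6.9368%
α = realised − required = 8.6827% − 6.9368% = +1.75%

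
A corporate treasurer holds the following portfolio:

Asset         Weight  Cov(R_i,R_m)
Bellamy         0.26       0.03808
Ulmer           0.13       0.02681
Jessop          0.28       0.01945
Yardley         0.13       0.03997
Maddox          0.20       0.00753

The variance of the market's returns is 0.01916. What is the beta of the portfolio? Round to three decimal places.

1.333

β_Bellamy = 0.03808 / 0.01916 = 1.9875
β_Ulmer = 0.02681 / 0.01916 = 1.3993
β_Jessop = 0.01945 / 0.01916 = 1.0151
β_Yardley = 0.03997 / 0.01916 = 2.0861
β_Maddox = 0.00753 / 0.01916 = 0.3930
β_P = Σ w_i β_i = 0.26×1.9875 + 0.13×1.3993 + 0.28×1.0151 + 0.13×2.0861 + 0.20×0.3930 = 1.3327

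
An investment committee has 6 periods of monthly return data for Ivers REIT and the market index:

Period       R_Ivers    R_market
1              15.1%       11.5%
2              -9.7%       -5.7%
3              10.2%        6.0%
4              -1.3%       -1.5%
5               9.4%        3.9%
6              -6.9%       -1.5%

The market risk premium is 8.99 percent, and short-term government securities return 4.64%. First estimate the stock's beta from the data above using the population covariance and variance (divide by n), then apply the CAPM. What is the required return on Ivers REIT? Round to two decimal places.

18.74%

Mean R_i = (15.1 − 9.7 + 10.2 − 1.3 + 9.4 − 6.9) / 6 = 2.8000%
Mean R_m = (11.5 − 5.7 + 6.0 − 1.5 + 3.9 − 1.5) / 6 = 2.1167%
Σ(R_i − R̄_i)(R_m − R̄_m) = 303.5400  ⇒  Cov = 303.5400 / 6 = 50.5900
Σ(R_m − R̄_m)² = 193.5683  ⇒  Var(R_m) = 193.5683 / 6 = 32.2614
β = Cov / Var(R_m) = 50.5900 / 32.2614 = 1.5681
E(R) = R_f + β × MRP = 4.64% + 1.5681 × 8.99% = 18.74%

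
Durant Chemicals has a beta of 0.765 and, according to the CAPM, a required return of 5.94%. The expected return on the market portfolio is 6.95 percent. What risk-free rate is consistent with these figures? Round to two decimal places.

2.65%

E(R) = R_f + β(E(R_m) − R_f) = R_f(1 − β) + β·E(R_m)
5.94% = R_f × (1 − 0.765) + 0.765 × 6.95%
5.94% = R_f × 0.235 + 5.31675%
R_f = (5.94% − 5.31675%) / 0.235 = 2.65%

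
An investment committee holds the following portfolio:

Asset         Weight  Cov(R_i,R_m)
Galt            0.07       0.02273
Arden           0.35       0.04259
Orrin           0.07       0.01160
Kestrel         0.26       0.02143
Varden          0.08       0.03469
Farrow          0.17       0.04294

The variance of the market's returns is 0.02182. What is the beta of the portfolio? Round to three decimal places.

β_Galt = 0.02273 / 0.02182 = 1.0417
β_Arden = 0.04259 / 0.02182 = 1.9519
β_Orrin = 0.01160 / 0.02182 = 0.5316
β_Kestrel = 0.02143 / 0.02182 = 0.9821
β_Varden = 0.03469 / 0.02182 = 1.5898
β_Farrow = 0.04294 / 0.02182 = 1.9679
β_P = Σ w_i β_i = 0.07×1.0417 + 0.35×1.9519 + 0.07×0.5316 + 0.26×0.9821 + 0.08×1.5898 + 0.17×1.9679 = 1.5104

1.510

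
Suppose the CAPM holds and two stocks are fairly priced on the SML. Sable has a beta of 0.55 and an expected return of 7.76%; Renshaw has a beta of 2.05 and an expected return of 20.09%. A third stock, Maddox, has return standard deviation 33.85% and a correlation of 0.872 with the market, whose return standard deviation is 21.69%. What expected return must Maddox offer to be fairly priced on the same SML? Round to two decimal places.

MRP = (20.09% − 7.76%) / (2.05 − 0.55) = 8.2200%
R_f = 7.76% − 0.55 × 8.2200% = 3.2390%
β_Maddox = ρ·σ_i/σ_m = 0.872 × 33.85 / 21.69 = 1.3609
E(R_Maddox) = R_f + β × MRP = 3.2390% + 1.3609 × 8.2200% = 14.43%

14.43%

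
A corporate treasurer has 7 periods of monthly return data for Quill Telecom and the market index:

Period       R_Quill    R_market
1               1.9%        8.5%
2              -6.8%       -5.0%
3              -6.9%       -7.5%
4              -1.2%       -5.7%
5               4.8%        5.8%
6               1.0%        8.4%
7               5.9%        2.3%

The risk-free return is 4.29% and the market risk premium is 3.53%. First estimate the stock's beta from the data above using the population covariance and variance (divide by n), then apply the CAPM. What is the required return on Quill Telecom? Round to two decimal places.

6.24%

Mean R_i = (1.9 − 6.8 − 6.9 − 1.2 + 4.8 + 1.0 + 5.9) / 7 = -0.1857%
Mean R_m = (8.5 − 5.0 − 7.5 − 5.7 + 5.8 + 8.4 + 2.3) / 7 = 0.9714%
Σ(R_i − R̄_i)(R_m − R̄_m) = 159.8129  ⇒  Cov = 159.8129 / 7 = 22.8304
Σ(R_m − R̄_m)² = 288.8743  ⇒  Var(R_m) = 288.8743 / 7 = 41.2678
β = Cov / Var(R_m) = 22.8304 / 41.2678 = 0.5532
E(R) = R_f + β × MRP = 4.29% + 0.5532 × 3.53% = 6.24%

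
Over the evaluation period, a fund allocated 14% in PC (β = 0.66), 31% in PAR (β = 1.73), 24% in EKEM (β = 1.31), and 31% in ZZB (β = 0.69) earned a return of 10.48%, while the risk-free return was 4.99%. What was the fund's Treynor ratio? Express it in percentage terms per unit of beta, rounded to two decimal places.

β_P = 0.14×0.66 + 0.31×1.73 + 0.24×1.31 + 0.31×0.69 = 1.1570
Treynor = (R_P − R_f) / β_P = (10.48% − 4.99%) / 1.1570 = 5.49% / 1.1570 = 4.75%

4.75%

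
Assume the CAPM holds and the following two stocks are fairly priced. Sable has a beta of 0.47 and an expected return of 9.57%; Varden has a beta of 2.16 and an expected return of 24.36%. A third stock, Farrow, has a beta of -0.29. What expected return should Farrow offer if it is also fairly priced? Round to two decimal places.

MRP (SML slope) = (24.36% − 9.57%) / (2.16 − 0.47) = 14.79% / 1.69 = 8.7515%
R_f (intercept) = 9.57% − 0.47 × 8.7515% = 5.4568%
E(R_Farrow) = R_f + β × MRP = 5.4568% + -0.29 × 8.7515% = 2.92%

2.92%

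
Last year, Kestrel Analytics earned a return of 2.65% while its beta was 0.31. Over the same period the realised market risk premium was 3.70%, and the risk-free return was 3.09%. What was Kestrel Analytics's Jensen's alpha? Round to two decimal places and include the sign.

-1.59%

CAPM benchmark = R_f + β(R_m − R_f) = 3.09% + 0.31 × 3.70% = 4.2370%
α = actual − benchmark = 2.65% − 4.2370% = -1.59%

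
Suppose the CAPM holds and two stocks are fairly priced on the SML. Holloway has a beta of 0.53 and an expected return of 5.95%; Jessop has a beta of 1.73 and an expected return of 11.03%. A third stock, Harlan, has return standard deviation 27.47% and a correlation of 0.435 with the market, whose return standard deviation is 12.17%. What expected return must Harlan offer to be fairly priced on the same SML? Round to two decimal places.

7.86%

MRP = (11.03% − 5.95%) / (1.73 − 0.53) = 4.2333%
R_f = 5.95% − 0.53 × 4.2333% = 3.7064%
β_Harlan = ρ·σ_i/σ_m = 0.435 × 27.47 / 12.17 = 0.9819
E(R_Harlan) = R_f + β × MRP = 3.7064% + 0.9819 × 4.2333% = 7.86%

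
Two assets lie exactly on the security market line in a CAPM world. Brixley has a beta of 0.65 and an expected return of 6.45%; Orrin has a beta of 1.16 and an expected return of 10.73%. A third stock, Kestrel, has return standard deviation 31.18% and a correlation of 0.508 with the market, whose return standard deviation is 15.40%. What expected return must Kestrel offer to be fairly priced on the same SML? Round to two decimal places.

MRP = (10.73% − 6.45%) / (1.16 − 0.65) = 8.3922%
R_f = 6.45% − 0.65 × 8.3922% = 0.9951%
β_Kestrel = ρ·σ_i/σ_m = 0.508 × 31.18 / 15.40 = 1.0285
E(R_Kestrel) = R_f + β × MRP = 0.9951% + 1.0285 × 8.3922% = 9.63%

9.63%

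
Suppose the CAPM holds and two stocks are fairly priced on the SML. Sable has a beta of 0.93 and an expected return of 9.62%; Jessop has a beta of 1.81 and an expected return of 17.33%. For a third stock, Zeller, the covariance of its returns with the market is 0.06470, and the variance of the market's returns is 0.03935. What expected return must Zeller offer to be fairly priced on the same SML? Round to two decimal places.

MRP = (17.33% − 9.62%) / (1.81 − 0.93) = 8.7614%
R_f = 9.62% − 0.93 × 8.7614% = 1.4719%
β_Zeller = Cov / Var(R_m) = 0.06470 / 0.03935 = 1.6442
E(R_Zeller) = R_f + β × MRP = 1.4719% + 1.6442 × 8.7614% = 15.88%

15.88%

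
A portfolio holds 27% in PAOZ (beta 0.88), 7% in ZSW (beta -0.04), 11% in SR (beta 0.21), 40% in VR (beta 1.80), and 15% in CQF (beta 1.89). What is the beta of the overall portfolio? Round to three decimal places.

1.261

β_P = Σ w_i β_i = 0.27×0.88 + 0.07×-0.04 + 0.11×0.21 + 0.40×1.80 + 0.15×1.89 = 1.2614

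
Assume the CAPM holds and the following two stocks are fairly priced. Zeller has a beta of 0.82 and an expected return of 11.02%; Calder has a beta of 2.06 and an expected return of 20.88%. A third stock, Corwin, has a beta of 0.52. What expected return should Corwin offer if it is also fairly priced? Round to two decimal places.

8.63%

MRP (SML slope) = (20.88% − 11.02%) / (2.06 − 0.82) = 9.86% / 1.24 = 7.9516%
R_f (intercept) = 11.02% − 0.82 × 7.9516% = 4.4997%
E(R_Corwin) = R_f + β × MRP = 4.4997% + 0.52 × 7.9516% = 8.63%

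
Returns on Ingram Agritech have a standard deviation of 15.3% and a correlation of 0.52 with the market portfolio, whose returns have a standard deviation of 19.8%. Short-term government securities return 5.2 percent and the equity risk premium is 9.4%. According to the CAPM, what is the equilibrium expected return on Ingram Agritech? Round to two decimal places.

8.98%

β = ρ × σ_i / σ_m = 0.52 × 15.3% / 19.8% = 0.4018
E(R) = 5.2% + 0.4018 × 9.4% = 8.98%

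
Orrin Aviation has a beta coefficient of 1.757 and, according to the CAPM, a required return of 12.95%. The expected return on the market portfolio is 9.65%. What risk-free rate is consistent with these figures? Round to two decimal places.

5.29%

E(R) = R_f + β(E(R_m) − R_f) = R_f(1 − β) + β·E(R_m)
12.95% = R_f × (1 − 1.757) + 1.757 × 9.65%
12.95% = R_f × -0.757 + 16.95505%
R_f = (12.95% − 16.95505%) / -0.757 = 5.29%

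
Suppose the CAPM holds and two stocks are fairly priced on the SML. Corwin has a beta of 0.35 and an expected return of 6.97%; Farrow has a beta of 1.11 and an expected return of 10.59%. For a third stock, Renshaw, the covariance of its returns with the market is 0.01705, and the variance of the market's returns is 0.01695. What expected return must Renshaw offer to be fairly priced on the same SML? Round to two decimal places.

10.09%

MRP = (10.59% − 6.97%) / (1.11 − 0.35) = 4.7632%
R_f = 6.97% − 0.35 × 4.7632% = 5.3029%
β_Renshaw = Cov / Var(R_m) = 0.01705 / 0.01695 = 1.0059
E(R_Renshaw) = R_f + β × MRP = 5.3029% + 1.0059 × 4.7632% = 10.09%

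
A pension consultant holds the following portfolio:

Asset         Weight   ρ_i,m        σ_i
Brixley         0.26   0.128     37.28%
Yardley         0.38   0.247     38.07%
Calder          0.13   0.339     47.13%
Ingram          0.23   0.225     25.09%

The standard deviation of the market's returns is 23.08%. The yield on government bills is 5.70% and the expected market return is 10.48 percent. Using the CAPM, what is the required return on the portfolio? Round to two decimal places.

β_Brixley = 0.128 × 37.28% / 23.08% = 0.2068
β_Yardley = 0.247 × 38.07% / 23.08% = 0.4074
β_Calder = 0.339 × 47.13% / 23.08% = 0.6922
β_Ingram = 0.225 × 25.09% / 23.08% = 0.2446
β_P = Σ w_i β_i = 0.26×0.2068 + 0.38×0.4074 + 0.13×0.6922 + 0.23×0.2446 = 0.3548
MRP = 10.48% − 5.70% = 4.78%
E(R_P) = R_f + β_P × MRP = 5.70% + 0.3548 × 4.78% = 7.40%

7.40%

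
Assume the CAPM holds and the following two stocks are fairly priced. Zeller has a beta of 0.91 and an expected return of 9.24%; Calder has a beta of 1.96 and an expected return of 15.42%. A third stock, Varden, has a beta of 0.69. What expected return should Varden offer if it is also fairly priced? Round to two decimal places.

MRP (SML slope) = (15.42% − 9.24%) / (1.96 − 0.91) = 6.18% / 1.05 = 5.8857%
R_f (intercept) = 9.24% − 0.91 × 5.8857% = 3.8840%
E(R_Varden) = R_f + β × MRP = 3.8840% + 0.69 × 5.8857% = 7.95%

7.95%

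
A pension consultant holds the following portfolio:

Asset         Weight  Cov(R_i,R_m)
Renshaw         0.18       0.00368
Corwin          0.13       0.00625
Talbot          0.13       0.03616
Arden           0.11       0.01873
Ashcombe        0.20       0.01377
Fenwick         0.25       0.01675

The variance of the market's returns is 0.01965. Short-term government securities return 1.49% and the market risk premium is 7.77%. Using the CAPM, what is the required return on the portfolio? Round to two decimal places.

β_Renshaw = 0.00368 / 0.01965 = 0.1873
β_Corwin = 0.00625 / 0.01965 = 0.3181
β_Talbot = 0.03616 / 0.01965 = 1.8402
β_Arden = 0.01873 / 0.01965 = 0.9532
β_Ashcombe = 0.01377 / 0.01965 = 0.7008
β_Fenwick = 0.01675 / 0.01965 = 0.8524
β_P = Σ w_i β_i = 0.18×0.1873 + 0.13×0.3181 + 0.13×1.8402 + 0.11×0.9532 + 0.20×0.7008 + 0.25×0.8524 = 0.7724
E(R_P) = R_f + β_P × MRP = 1.49% + 0.7724 × 7.77% = 7.49%

7.49%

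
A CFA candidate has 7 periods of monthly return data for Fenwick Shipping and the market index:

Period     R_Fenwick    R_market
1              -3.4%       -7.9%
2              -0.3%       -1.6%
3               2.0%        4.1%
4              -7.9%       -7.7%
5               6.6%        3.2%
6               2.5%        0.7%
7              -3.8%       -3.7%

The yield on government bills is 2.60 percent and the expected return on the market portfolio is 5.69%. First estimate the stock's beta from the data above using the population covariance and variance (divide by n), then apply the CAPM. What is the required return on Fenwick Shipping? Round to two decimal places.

Mean R_i = (-3.4 − 0.3 + 2.0 − 7.9 + 6.6 + 2.5 − 3.8) / 7 = -0.6143%
Mean R_m = (-7.9 − 1.6 + 4.1 − 7.7 + 3.2 + 0.7 − 3.7) / 7 = -1.8429%
Σ(R_i − R̄_i)(R_m − R̄_m) = 125.3757  ⇒  Cov = 125.3757 / 7 = 17.9108
Σ(R_m − R̄_m)² = 141.7171  ⇒  Var(R_m) = 141.7171 / 7 = 20.2453
β = Cov / Var(R_m) = 17.9108 / 20.2453 = 0.8847
MRP = 5.69% − 2.60% = 3.09%
E(R) = R_f + β × MRP = 2.60% + 0.8847 × 3.09% = 5.33%

5.33%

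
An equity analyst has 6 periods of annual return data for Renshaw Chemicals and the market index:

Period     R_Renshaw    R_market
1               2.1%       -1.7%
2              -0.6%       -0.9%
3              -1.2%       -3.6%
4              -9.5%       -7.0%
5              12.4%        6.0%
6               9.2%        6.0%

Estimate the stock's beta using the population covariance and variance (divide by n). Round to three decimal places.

Mean R_i = (2.1 − 0.6 − 1.2 − 9.5 + 12.4 + 9.2) / 6 = 2.0667%
Mean R_m = (-1.7 − 0.9 − 3.6 − 7.0 + 6.0 + 6.0) / 6 = -0.2000%
Σ(R_i − R̄_i)(R_m − R̄_m) = 199.8700  ⇒  Cov = 199.8700 / 6 = 33.3117
Σ(R_m − R̄_m)² = 137.4200  ⇒  Var(R_m) = 137.4200 / 6 = 22.9033
β = Cov / Var(R_m) = 33.3117 / 22.9033 = 1.4544

1.454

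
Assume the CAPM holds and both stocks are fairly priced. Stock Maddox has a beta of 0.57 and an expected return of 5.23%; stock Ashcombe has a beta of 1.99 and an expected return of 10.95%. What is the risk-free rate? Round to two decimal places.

2.93%

Both satisfy E(R) = R_f + β·MRP, so the slope of the SML is
MRP = (10.95% − 5.23%) / (1.99 − 0.57) = 5.72% / 1.42 = 4.0282%
R_f = E(R_Maddox) − β_Maddox·MRP = 5.23% − 0.57 × 4.0282% = 2.9339%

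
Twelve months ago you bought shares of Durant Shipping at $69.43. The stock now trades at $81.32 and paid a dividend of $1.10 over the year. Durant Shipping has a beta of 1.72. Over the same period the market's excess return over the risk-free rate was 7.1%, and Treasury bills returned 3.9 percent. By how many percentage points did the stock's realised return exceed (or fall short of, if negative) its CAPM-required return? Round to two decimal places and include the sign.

Realised HPR = (P1 + D1 − P0) / P0 = (81.32 + 1.10 − 69.43) / 69.43 = 12.99 / 69.43 = 18.7095%
CAPM required = R_f + β·MRP = 3.9% + 1.72 × 7.1% = 16.1120%
α = realised − required = 18.7095% − 16.1120% = +2.60%

+2.60%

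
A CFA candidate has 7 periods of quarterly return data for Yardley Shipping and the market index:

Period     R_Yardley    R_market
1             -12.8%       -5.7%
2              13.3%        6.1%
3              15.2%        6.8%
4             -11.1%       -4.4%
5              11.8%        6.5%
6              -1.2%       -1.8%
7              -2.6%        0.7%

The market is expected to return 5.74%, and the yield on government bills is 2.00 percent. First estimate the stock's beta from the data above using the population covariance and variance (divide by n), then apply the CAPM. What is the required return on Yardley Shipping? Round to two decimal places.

10.03%

Mean R_i = (-12.8 + 13.3 + 15.2 − 11.1 + 11.8 − 1.2 − 2.6) / 7 = 1.8000%
Mean R_m = (-5.7 + 6.1 + 6.8 − 4.4 + 6.5 − 1.8 + 0.7) / 7 = 1.1714%
Σ(R_i − R̄_i)(R_m − R̄_m) = 368.5700  ⇒  Cov = 368.5700 / 7 = 52.6529
Σ(R_m − R̄_m)² = 171.6743  ⇒  Var(R_m) = 171.6743 / 7 = 24.5249
β = Cov / Var(R_m) = 52.6529 / 24.5249 = 2.1469
MRP = 5.74% − 2.00% = 3.74%
E(R) = R_f + β × MRP = 2.00% + 2.1469 × 3.74% = 10.03%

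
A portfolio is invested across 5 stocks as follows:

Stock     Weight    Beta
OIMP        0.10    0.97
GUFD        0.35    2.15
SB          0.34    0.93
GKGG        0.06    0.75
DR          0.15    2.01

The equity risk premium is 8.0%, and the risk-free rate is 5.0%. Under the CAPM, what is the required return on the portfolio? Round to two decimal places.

17.10%

β_P = Σ w_i β_i = 0.10×0.97 + 0.35×2.15 + 0.34×0.93 + 0.06×0.75 + 0.15×2.01 = 1.5122
E(R_P) = R_f + β_P × MRP = 5.0% + 1.5122 × 8.0% = 17.10%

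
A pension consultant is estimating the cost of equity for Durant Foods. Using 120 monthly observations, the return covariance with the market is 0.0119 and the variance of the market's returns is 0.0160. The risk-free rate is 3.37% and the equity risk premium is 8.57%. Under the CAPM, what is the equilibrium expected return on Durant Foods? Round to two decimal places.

β = Cov(R_i, R_m) / Var(R_m) = 0.0119 / 0.0160 = 0.7438
E(R) = R_f + β × MRP = 3.37% + 0.7438 × 8.57% = 9.74%

9.74%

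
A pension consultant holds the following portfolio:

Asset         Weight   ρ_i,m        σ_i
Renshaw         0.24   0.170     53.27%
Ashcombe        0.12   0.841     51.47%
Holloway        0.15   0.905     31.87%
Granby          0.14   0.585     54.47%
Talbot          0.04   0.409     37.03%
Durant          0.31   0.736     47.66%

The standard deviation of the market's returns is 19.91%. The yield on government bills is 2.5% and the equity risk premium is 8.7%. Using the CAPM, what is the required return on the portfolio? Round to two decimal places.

14.58%

β_Renshaw = 0.170 × 53.27% / 19.91% = 0.4548
β_Ashcombe = 0.841 × 51.47% / 19.91% = 2.1741
β_Holloway = 0.905 × 31.87% / 19.91% = 1.4486
β_Granby = 0.585 × 54.47% / 19.91% = 1.6004
β_Talbot = 0.409 × 37.03% / 19.91% = 0.7607
β_Durant = 0.736 × 47.66% / 19.91% = 1.7618
β_P = Σ w_i β_i = 0.24×0.4548 + 0.12×2.1741 + 0.15×1.4486 + 0.14×1.6004 + 0.04×0.7607 + 0.31×1.7618 = 1.3880
E(R_P) = R_f + β_P × MRP = 2.5% + 1.3880 × 8.7% = 14.58%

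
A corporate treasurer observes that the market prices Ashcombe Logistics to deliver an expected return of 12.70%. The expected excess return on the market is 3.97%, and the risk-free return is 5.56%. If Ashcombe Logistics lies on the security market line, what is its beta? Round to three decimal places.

1.798

β = (E(R) − R_f) / MRP = (12.70% − 5.56%) / 3.97% = 7.14% / 3.97% = 1.798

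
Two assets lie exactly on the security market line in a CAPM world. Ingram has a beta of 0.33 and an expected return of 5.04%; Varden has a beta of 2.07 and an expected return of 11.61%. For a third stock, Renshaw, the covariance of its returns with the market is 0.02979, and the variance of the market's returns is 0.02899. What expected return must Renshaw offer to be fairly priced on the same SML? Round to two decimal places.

7.67%

MRP = (11.61% − 5.04%) / (2.07 − 0.33) = 3.7759%
R_f = 5.04% − 0.33 × 3.7759% = 3.7940%
β_Renshaw = Cov / Var(R_m) = 0.02979 / 0.02899 = 1.0276
E(R_Renshaw) = R_f + β × MRP = 3.7940% + 1.0276 × 3.7759% = 7.67%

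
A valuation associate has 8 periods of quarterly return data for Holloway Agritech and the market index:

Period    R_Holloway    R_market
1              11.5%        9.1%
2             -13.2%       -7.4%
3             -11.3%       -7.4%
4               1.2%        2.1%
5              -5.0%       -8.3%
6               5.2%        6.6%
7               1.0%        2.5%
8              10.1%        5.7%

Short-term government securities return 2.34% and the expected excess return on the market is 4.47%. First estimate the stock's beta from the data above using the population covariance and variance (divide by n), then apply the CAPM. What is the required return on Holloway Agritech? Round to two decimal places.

7.81%

Mean R_i = (11.5 − 13.2 − 11.3 + 1.2 − 5.0 + 5.2 + 1.0 + 10.1) / 8 = -0.0625%
Mean R_m = (9.1 − 7.4 − 7.4 + 2.1 − 8.3 + 6.6 + 2.5 + 5.7) / 8 = 0.3625%
Σ(R_i − R̄_i)(R_m − R̄_m) = 424.5413  ⇒  Cov = 424.5413 / 8 = 53.0677
Σ(R_m − R̄_m)² = 346.8788  ⇒  Var(R_m) = 346.8788 / 8 = 43.3599
β = Cov / Var(R_m) = 53.0677 / 43.3599 = 1.2239
E(R) = R_f + β × MRP = 2.34% + 1.2239 × 4.47% = 7.81%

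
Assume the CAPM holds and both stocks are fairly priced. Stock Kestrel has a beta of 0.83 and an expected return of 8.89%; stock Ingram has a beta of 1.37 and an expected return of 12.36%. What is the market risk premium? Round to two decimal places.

Both satisfy E(R) = R_f + β·MRP, so the slope of the SML is
MRP = (12.36% − 8.89%) / (1.37 − 0.83) = 3.47% / 0.54 = 6.4259%

6.43%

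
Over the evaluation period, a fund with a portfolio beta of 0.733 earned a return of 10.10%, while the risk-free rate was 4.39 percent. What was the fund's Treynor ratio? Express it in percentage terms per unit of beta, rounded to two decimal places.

Treynor = (R_P − R_f) / β_P = (10.10% − 4.39%) / 0.7330 = 5.71% / 0.7330 = 7.79%

7.79%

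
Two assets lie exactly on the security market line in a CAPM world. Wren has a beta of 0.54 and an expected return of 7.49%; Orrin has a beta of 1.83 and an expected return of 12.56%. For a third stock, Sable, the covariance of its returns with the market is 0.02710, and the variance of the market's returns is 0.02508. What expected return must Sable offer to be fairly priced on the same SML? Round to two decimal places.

MRP = (12.56% − 7.49%) / (1.83 − 0.54) = 3.9302%
R_f = 7.49% − 0.54 × 3.9302% = 5.3677%
β_Sable = Cov / Var(R_m) = 0.02710 / 0.02508 = 1.0805
E(R_Sable) = R_f + β × MRP = 5.3677% + 1.0805 × 3.9302% = 9.61%

9.61%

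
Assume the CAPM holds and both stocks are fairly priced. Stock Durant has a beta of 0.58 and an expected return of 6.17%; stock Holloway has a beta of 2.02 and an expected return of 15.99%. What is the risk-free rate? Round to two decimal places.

Both satisfy E(R) = R_f + β·MRP, so the slope of the SML is
MRP = (15.99% − 6.17%) / (2.02 − 0.58) = 9.82% / 1.44 = 6.8194%
R_f = E(R_Durant) − β_Durant·MRP = 6.17% − 0.58 × 6.8194% = 2.2147%

2.21%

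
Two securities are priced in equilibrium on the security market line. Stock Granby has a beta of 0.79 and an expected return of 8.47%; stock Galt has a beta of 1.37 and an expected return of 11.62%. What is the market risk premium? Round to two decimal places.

5.43%

Both satisfy E(R) = R_f + β·MRP, so the slope of the SML is
MRP = (11.62% − 8.47%) / (1.37 − 0.79) = 3.15% / 0.58 = 5.4310%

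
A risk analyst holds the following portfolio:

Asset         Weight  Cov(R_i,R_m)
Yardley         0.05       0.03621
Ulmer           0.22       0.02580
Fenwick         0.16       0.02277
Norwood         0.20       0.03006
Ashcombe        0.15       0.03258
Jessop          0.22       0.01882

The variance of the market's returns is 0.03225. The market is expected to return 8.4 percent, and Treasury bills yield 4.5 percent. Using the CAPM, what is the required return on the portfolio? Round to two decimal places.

β_Yardley = 0.03621 / 0.03225 = 1.1228
β_Ulmer = 0.02580 / 0.03225 = 0.8000
β_Fenwick = 0.02277 / 0.03225 = 0.7060
β_Norwood = 0.03006 / 0.03225 = 0.9321
β_Ashcombe = 0.03258 / 0.03225 = 1.0102
β_Jessop = 0.01882 / 0.03225 = 0.5836
β_P = Σ w_i β_i = 0.05×1.1228 + 0.22×0.8000 + 0.16×0.7060 + 0.20×0.9321 + 0.15×1.0102 + 0.22×0.5836 = 0.8114
MRP = 8.4% − 4.5% = 3.90%
E(R_P) = R_f + β_P × MRP = 4.5% + 0.8114 × 3.9% = 7.66%

7.66%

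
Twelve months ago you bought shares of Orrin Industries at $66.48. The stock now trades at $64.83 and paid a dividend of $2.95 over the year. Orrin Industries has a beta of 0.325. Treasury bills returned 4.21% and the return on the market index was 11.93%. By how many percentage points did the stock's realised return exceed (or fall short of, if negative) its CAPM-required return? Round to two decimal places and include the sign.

Realised HPR = (P1 + D1 − P0) / P0 = (64.83 + 2.95 − 66.48) / 66.48 = 1.30 / 66.48 = 1.9555%
MRP = 11.93% − 4.21% = 7.72%
CAPM required = R_f + β·MRP = 4.21% + 0.325 × 7.72% = 6.71900%
α = realised − required = 1.9555% − 6.71900% = -4.76%

-4.76%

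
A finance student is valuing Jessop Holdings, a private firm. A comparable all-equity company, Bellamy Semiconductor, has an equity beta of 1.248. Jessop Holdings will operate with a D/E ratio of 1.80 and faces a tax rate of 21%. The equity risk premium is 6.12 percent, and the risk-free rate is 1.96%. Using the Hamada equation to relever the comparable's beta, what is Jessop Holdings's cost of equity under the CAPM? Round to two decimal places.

β_L = β_U × [1 + (1 − t)(D/E)] = 1.248 × [1 + (1 − 0.21) × 1.80]
    = 1.248 × [1 + 0.79 × 1.80] = 1.248 × 2.4220 = 3.0227
E(R) = R_f + β_L × MRP = 1.96% + 3.0227 × 6.12% = 20.46%

20.46%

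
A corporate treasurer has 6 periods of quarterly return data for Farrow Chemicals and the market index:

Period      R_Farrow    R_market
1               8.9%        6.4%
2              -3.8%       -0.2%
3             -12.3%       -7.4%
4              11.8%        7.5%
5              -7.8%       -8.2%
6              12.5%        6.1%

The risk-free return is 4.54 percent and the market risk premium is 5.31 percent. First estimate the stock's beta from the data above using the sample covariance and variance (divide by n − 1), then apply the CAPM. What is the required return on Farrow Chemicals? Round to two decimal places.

Mean R_i = (8.9 − 3.8 − 12.3 + 11.8 − 7.8 + 12.5) / 6 = 1.5500%
Mean R_m = (6.4 − 0.2 − 7.4 + 7.5 − 8.2 + 6.1) / 6 = 0.7000%
Σ(R_i − R̄_i)(R_m − R̄_m) = 370.9400  ⇒  Cov = 370.9400 / 5 = 74.1880
Σ(R_m − R̄_m)² = 253.5200  ⇒  Var(R_m) = 253.5200 / 5 = 50.7040
β = Cov / Var(R_m) = 74.1880 / 50.7040 = 1.4632
E(R) = R_f + β × MRP = 4.54% + 1.4632 × 5.31% = 12.31%

12.31%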